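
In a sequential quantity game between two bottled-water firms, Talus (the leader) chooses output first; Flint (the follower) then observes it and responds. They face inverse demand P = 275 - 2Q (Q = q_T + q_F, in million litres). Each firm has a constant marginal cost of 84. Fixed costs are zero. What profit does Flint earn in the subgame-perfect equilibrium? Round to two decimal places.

1140.03

Solve by backward induction. Given q_T, the follower Flint maximises π_F = (275 - 2q_T - 2q_F)q_F - 84q_F.
Setting the follower's marginal profit to zero, 191 - 2q_T - 4q_F = 0, i.e. q_F = (191 - 2q_T)/4.
The leader anticipates this reaction. Substituting into P = 275 - 2Q gives P = 359/2 - q_T, so π_T = (359/2 - q_T)q_T - 84q_T.
Leader FOC: 191/2 - 2q_T = 0, so q_T = 191/4.
Then q_F = (191 - 2·(191/4))/4 = 191/8.
Price P = 275 - 2·(573/8) = 527/4.
Flint's profit: (527/4 - 84)·(191/8) = 1140.0313.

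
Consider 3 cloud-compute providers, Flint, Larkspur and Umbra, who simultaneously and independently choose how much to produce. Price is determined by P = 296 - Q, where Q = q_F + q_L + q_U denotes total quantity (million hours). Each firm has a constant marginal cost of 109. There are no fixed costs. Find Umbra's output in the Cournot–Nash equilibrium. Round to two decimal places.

46.75

A representative firm's profit is π_i = q_i(296 - Q) - 109q_i.
Setting ∂π_i/∂q_i = 0 with rivals' quantities fixed: 187 - 2q_i - Σ_{j≠i} q_j = 0.
By symmetry each firm produces the same amount; substituting Σ_{j≠i} q_j = 2q_i yields q_i = 187/4.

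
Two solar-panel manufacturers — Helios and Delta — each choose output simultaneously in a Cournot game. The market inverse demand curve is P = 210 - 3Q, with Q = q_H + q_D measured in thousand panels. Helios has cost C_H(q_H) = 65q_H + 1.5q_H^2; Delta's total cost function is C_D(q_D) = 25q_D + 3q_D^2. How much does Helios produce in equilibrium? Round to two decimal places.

11.97

Helios's profit: π_H = (210 - 3Q)q_H - (65q_H + (3/2)q_H²). Setting ∂π_H/∂q_H = 0: 145 - 9q_H - 3(q_D) = 0.
Delta's first-order condition: 185 - 12q_D - 3(q_H) = 0.
So q_H = (145 - 3q_D)/9 and q_D = (185 - 3q_H)/12.
Substituting one into the other gives q_H = 395/33 and q_D = 410/33.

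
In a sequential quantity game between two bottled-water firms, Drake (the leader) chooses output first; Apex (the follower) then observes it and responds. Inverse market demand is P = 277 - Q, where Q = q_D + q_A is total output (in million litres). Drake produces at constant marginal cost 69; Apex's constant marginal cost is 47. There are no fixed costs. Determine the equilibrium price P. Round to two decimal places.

115.50

The follower Apex best-responds to any q_D: π_A = (277 - Q)q_A - 47q_A.
∂π_A/∂q_A = 230 - q_D - 2q_A = 0 gives the reaction function q_A = (230 - q_D)/2.
The leader anticipates this reaction. Substituting into P = 277 - Q gives P = 162 - (1/2)q_D, so π_D = (162 - (1/2)q_D)q_D - 69q_D.
The leader's first-order condition 93 - q_D = 0 yields q_D = 93.
Then q_A = (230 - 93)/2 = 137/2.
Total output Q = 323/2, so price P = 277 - 323/2 = 231/2.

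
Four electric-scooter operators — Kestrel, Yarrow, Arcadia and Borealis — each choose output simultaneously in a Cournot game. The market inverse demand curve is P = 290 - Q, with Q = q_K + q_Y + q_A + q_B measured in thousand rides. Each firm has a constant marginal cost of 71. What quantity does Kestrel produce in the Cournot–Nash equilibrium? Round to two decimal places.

43.80

A representative firm's profit is π_i = q_i(290 - Q) - 71q_i.
First-order condition (treating rivals' output as given): 219 - 2q_i - Σ_{j≠i} q_j = 0.
By symmetry each firm produces the same amount; substituting Σ_{j≠i} q_j = 3q_i yields q_i = 219/5.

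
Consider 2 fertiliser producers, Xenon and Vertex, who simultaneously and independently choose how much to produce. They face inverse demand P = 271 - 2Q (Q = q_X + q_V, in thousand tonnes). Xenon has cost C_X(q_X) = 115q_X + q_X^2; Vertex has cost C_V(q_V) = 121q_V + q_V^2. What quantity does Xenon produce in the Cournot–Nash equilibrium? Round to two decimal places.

19.88

Xenon's profit: π_X = (271 - 2Q)q_X - (115q_X + q_X²). Setting ∂π_X/∂q_X = 0: 156 - 6q_X - 2(q_V) = 0.
Vertex's profit: π_V = (271 - 2Q)q_V - (121q_V + q_V²). Setting ∂π_V/∂q_V = 0: 150 - 6q_V - 2(q_X) = 0.
Best responses: q_X = (156 - 2q_V)/6, q_V = (150 - 2q_X)/6.
Substituting one into the other gives q_X = 159/8 and q_V = 147/8.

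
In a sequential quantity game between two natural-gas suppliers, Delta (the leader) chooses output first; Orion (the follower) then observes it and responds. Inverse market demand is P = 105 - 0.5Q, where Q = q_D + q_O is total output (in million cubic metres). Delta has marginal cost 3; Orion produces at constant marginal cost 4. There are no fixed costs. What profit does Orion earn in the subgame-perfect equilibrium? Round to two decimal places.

1225.13

The follower Orion best-responds to any q_D: π_O = (105 - 0.5Q)q_O - 4q_O.
Setting the follower's marginal profit to zero, 101 - (1/2)q_D - q_O = 0, i.e. q_O = (101 - (1/2)q_D).
The leader anticipates this reaction. Substituting into P = 105 - 0.5Q gives P = 109/2 - (1/4)q_D, so π_D = (109/2 - (1/4)q_D)q_D - 3q_D.
Maximising: ∂π_D/∂q_D = 103/2 - (1/2)q_D = 0, giving q_D = 103.
Then q_O = (101 - (1/2)·103) = 99/2.
Price P = 105 - (1/2)·(305/2) = 115/4.
Orion's profit: (115/4 - 4)·(99/2) = 1225.1250.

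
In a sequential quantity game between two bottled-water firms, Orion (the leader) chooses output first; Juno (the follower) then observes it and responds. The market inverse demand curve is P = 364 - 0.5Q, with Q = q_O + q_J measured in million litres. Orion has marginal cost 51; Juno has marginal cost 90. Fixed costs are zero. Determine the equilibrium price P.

Solve by backward induction. Given q_O, the follower Juno maximises π_J = (364 - (1/2)q_O - (1/2)q_J)q_J - 90q_J.
Setting the follower's marginal profit to zero, 274 - (1/2)q_O - q_J = 0, i.e. q_J = (274 - (1/2)q_O).
The leader anticipates this reaction. Substituting into P = 364 - 0.5Q gives P = 227 - (1/4)q_O, so π_O = (227 - (1/4)q_O)q_O - 51q_O.
The leader's first-order condition 176 - (1/2)q_O = 0 yields q_O = 352.
Then q_J = (274 - (1/2)·352) = 98.
Total output Q = 450, so price P = 364 - (1/2)·450 = 139.

139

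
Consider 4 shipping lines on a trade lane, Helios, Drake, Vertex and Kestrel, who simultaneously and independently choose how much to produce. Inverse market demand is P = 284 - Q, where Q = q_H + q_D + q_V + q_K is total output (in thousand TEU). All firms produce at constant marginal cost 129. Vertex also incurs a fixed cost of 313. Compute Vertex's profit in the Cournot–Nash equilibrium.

648

A representative firm's profit is π_i = q_i(284 - Q) - 129q_i.
First-order condition (treating rivals' output as given): 155 - 2q_i - Σ_{j≠i} q_j = 0.
By symmetry each firm produces the same amount; substituting Σ_{j≠i} q_j = 3q_i yields q_i = 155/5 = 31.
Price P = 284 - 124 = 160.
Vertex's profit: (160 - 129)·31 - 313 = 648.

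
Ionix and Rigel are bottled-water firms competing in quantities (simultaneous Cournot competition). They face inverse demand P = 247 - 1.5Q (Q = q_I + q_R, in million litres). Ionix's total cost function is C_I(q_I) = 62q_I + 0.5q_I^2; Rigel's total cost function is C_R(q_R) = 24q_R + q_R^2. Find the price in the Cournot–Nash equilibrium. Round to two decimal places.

145.17

Ionix's profit: π_I = (247 - 1.5Q)q_I - (62q_I + (1/2)q_I²). Setting ∂π_I/∂q_I = 0: 185 - 4q_I - (3/2)(q_R) = 0.
Rigel's profit: π_R = (247 - 1.5Q)q_R - (24q_R + q_R²). Setting ∂π_R/∂q_R = 0: 223 - 5q_R - (3/2)(q_I) = 0.
Best responses: q_I = (185 - (3/2)q_R)/4, q_R = (223 - (3/2)q_I)/5.
Substituting one into the other gives q_I = 33.2676 and q_R = 34.6197.
Total output Q = 67.8873, so price P = 247 - (3/2)·67.8873 = 145.1690.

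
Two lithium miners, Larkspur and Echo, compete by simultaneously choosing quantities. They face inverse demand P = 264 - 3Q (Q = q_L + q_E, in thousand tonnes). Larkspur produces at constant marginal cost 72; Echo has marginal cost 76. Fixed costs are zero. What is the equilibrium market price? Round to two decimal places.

Larkspur's profit: π_L = (264 - 3Q)q_L - (72q_L). Setting ∂π_L/∂q_L = 0: 192 - 6q_L - 3(q_E) = 0.
Echo's profit: π_E = (264 - 3Q)q_E - (76q_E). Setting ∂π_E/∂q_E = 0: 188 - 6q_E - 3(q_L) = 0.
Best responses: q_L = (192 - 3q_E)/6, q_E = (188 - 3q_L)/6.
Substituting one into the other gives q_L = 196/9 and q_E = 184/9.
Total output Q = 380/9, so price P = 264 - 3·(380/9) = 412/3.

137.33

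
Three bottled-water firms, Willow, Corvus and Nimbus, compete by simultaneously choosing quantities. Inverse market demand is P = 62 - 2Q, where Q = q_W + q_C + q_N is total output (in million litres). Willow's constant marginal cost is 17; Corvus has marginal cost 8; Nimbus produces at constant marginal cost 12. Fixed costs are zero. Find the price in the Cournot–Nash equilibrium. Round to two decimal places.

24.75

Willow's profit: π_W = (62 - 2Q)q_W - (17q_W). Setting ∂π_W/∂q_W = 0: 45 - 4q_W - 2(q_C + q_N) = 0.
Corvus's profit: π_C = (62 - 2Q)q_C - (8q_C). Setting ∂π_C/∂q_C = 0: 54 - 4q_C - 2(q_W + q_N) = 0.
Nimbus's first-order condition: 50 - 4q_N - 2(q_W + q_C) = 0.
Summing all 3 equations gives 149 − 8Q = 0, hence Q = 149/8.
Back-substituting: q_W = (45 − 149/4)/2 = 31/8, q_C = (54 − 149/4)/2 = 67/8, q_N = (50 − 149/4)/2 = 51/8.
Total output Q = 149/8, so price P = 62 - 2·(149/8) = 99/4.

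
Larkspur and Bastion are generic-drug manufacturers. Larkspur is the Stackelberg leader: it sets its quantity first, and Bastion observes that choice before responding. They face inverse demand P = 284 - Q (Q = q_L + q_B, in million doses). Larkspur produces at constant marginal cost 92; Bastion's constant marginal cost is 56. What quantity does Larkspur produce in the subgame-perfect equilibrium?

78

Solve by backward induction. Given q_L, the follower Bastion maximises π_B = (284 - q_L - q_B)q_B - 56q_B.
Setting the follower's marginal profit to zero, 228 - q_L - 2q_B = 0, i.e. q_B = (228 - q_L)/2.
The leader anticipates this reaction. Substituting into P = 284 - Q gives P = 170 - (1/2)q_L, so π_L = (170 - (1/2)q_L)q_L - 92q_L.
Maximising: ∂π_L/∂q_L = 78 - q_L = 0, giving q_L = 78.
Then q_B = (228 - 78)/2 = 75.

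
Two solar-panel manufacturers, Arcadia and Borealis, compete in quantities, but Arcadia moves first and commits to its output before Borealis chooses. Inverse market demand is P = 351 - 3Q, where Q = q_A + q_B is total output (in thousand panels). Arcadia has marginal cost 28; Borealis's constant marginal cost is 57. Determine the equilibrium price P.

Solve by backward induction. Given q_A, the follower Borealis maximises π_B = (351 - 3q_A - 3q_B)q_B - 57q_B.
Follower FOC: 294 - 3q_A - 6q_B = 0, so q_B(q_A) = (294 - 3q_A)/6.
Arcadia substitutes q_B(q_A) into its own profit: π_A = q_A(351 - 3q_A - (294 - 3q_A)/2) - 28q_A = (204 - (3/2)q_A)q_A - 28q_A.
Maximising: ∂π_A/∂q_A = 176 - 3q_A = 0, giving q_A = 176/3.
Then q_B = (294 - 3·(176/3))/6 = 59/3.
Total output Q = 235/3, so price P = 351 - 3·(235/3) = 116.

116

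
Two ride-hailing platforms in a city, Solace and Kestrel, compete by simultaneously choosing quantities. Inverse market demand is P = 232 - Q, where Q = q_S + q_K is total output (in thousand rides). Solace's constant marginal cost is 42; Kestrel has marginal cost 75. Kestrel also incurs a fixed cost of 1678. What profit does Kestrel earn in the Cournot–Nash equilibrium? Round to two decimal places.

30.44

Solace's profit: π_S = (232 - Q)q_S - (42q_S). Setting ∂π_S/∂q_S = 0: 190 - 2q_S - (q_K) = 0.
Kestrel's profit: π_K = (232 - Q)q_K - (75q_K). Setting ∂π_K/∂q_K = 0: 157 - 2q_K - (q_S) = 0.
Rearranging gives the reaction functions q_S = (190 - q_K)/2 and q_K = (157 - q_S)/2.
Solving the pair: q_S = 223/3, q_K = 124/3.
Price P = 232 - 347/3 = 349/3.
Kestrel's profit: (349/3 - 75)·(124/3) - 1678 = 274/9.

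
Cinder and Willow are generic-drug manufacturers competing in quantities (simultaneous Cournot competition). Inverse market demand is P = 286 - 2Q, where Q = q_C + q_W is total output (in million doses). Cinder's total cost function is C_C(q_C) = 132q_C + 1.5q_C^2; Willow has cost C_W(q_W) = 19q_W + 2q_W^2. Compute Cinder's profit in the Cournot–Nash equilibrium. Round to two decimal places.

630.63

Cinder's profit: π_C = (286 - 2Q)q_C - (132q_C + (3/2)q_C²). Setting ∂π_C/∂q_C = 0: 154 - 7q_C - 2(q_W) = 0.
Willow's profit: π_W = (286 - 2Q)q_W - (19q_W + 2q_W²). Setting ∂π_W/∂q_W = 0: 267 - 8q_W - 2(q_C) = 0.
Best responses: q_C = (154 - 2q_W)/7, q_W = (267 - 2q_C)/8.
Solving the pair: q_C = 349/26, q_W = 1561/52.
Price P = 286 - 2·43.4423 = 199.1154.
Cinder's profit: 199.1154·(349/26) - 132·(349/26) - (3/2)(349/26)² = 630.6265.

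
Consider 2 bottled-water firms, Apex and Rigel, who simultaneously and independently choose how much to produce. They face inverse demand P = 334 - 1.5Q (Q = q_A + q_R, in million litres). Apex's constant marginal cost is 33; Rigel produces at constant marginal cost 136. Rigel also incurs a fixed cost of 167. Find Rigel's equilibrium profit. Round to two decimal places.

Apex's profit: π_A = (334 - 1.5Q)q_A - (33q_A). Setting ∂π_A/∂q_A = 0: 301 - 3q_A - (3/2)(q_R) = 0.
Rigel's first-order condition: 198 - 3q_R - (3/2)(q_A) = 0.
Best responses: q_A = (301 - (3/2)q_R)/3, q_R = (198 - (3/2)q_A)/3.
Solving the pair: q_A = 808/9, q_R = 190/9.
Price P = 334 - (3/2)·(998/9) = 503/3.
Rigel's profit: (503/3 - 136)·(190/9) - 167 = 501.5185.

501.52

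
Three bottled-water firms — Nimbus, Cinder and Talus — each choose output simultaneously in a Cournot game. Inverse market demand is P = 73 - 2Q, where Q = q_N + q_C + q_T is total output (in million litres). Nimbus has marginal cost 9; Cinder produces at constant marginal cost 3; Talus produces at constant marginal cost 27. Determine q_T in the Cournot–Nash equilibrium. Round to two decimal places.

Nimbus's profit: π_N = (73 - 2Q)q_N - (9q_N). Setting ∂π_N/∂q_N = 0: 64 - 4q_N - 2(q_C + q_T) = 0.
Cinder's first-order condition: 70 - 4q_C - 2(q_N + q_T) = 0.
Talus's profit: π_T = (73 - 2Q)q_T - (27q_T). Setting ∂π_T/∂q_T = 0: 46 - 4q_T - 2(q_N + q_C) = 0.
Summing all 3 equations gives 180 − 8Q = 0, hence Q = 45/2.
Back-substituting: q_N = (64 − 45)/2 = 19/2, q_C = (70 − 45)/2 = 25/2, q_T = (46 − 45)/2 = 1/2.

0.50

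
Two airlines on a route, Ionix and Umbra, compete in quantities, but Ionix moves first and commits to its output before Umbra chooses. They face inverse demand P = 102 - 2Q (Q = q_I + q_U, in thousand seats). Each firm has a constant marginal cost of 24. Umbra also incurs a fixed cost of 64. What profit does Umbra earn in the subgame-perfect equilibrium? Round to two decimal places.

The follower Umbra best-responds to any q_I: π_U = (102 - 2Q)q_U - 24q_U.
Follower FOC: 78 - 2q_I - 4q_U = 0, so q_U(q_I) = (78 - 2q_I)/4.
Ionix substitutes q_U(q_I) into its own profit: π_I = q_I(102 - 2q_I - (78 - 2q_I)/2) - 24q_I = (63 - q_I)q_I - 24q_I.
The leader's first-order condition 39 - 2q_I = 0 yields q_I = 39/2.
Then q_U = (78 - 2·(39/2))/4 = 39/4.
Price P = 102 - 2·(117/4) = 87/2.
Umbra's profit: (87/2 - 24)·(39/4) - 64 = 1009/8.

126.13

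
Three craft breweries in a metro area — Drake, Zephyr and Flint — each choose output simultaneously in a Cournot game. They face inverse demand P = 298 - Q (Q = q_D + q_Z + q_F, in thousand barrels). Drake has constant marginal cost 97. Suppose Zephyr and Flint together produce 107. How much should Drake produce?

With rivals' combined output fixed at 107, Drake's profit is π_D = (298 - 107 - q_D)q_D - (97q_D) = (191 - q_D)q_D - (97q_D).
∂π_D/∂q_D = 94 - 2q_D = 0, so q_D = 47.

47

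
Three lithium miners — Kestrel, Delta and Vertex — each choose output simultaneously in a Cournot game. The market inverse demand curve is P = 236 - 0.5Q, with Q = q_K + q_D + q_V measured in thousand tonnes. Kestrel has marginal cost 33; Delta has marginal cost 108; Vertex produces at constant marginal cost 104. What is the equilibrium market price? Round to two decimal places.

120.25

Kestrel's profit: π_K = (236 - 0.5Q)q_K - (33q_K). Setting ∂π_K/∂q_K = 0: 203 - q_K - (1/2)(q_D + q_V) = 0.
Delta's first-order condition: 128 - q_D - (1/2)(q_K + q_V) = 0.
Vertex's first-order condition: 132 - q_V - (1/2)(q_K + q_D) = 0.
Adding the 3 first-order conditions: 463 − 2Q = 0, so Q = 463/2.
Back-substituting: q_K = (203 − 463/4)/(1/2) = 349/2, q_D = (128 − 463/4)/(1/2) = 49/2, q_V = (132 − 463/4)/(1/2) = 65/2.
Total output Q = 463/2, so price P = 236 - (1/2)·(463/2) = 481/4.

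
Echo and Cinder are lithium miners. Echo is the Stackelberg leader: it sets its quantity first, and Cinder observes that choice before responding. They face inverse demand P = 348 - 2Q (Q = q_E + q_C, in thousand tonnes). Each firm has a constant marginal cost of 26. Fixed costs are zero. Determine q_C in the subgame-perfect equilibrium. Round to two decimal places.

40.25

Solve by backward induction. Given q_E, the follower Cinder maximises π_C = (348 - 2q_E - 2q_C)q_C - 26q_C.
Follower FOC: 322 - 2q_E - 4q_C = 0, so q_C(q_E) = (322 - 2q_E)/4.
The leader anticipates this reaction. Substituting into P = 348 - 2Q gives P = 187 - q_E, so π_E = (187 - q_E)q_E - 26q_E.
Maximising: ∂π_E/∂q_E = 161 - 2q_E = 0, giving q_E = 161/2.
Then q_C = (322 - 2·(161/2))/4 = 161/4.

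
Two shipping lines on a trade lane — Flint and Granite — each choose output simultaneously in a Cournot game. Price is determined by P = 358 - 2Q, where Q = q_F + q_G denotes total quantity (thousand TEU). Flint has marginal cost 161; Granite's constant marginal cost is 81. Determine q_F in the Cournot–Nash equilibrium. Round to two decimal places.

Flint's profit: π_F = (358 - 2Q)q_F - (161q_F). Setting ∂π_F/∂q_F = 0: 197 - 4q_F - 2(q_G) = 0.
Granite's first-order condition: 277 - 4q_G - 2(q_F) = 0.
Best responses: q_F = (197 - 2q_G)/4, q_G = (277 - 2q_F)/4.
Substituting one into the other gives q_F = 39/2 and q_G = 119/2.

19.50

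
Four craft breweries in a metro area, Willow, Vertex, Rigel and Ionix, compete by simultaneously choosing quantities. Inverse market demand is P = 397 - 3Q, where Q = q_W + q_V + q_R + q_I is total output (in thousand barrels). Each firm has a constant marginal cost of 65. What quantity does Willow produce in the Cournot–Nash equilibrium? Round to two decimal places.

22.13

Each firm earns π_i = (397 - 3Q)q_i - 65q_i.
First-order condition (treating rivals' output as given): 332 - 6q_i - 3·Σ_{j≠i} q_j = 0.
By symmetry each firm produces the same amount; substituting Σ_{j≠i} q_j = 3q_i yields q_i = 332/15.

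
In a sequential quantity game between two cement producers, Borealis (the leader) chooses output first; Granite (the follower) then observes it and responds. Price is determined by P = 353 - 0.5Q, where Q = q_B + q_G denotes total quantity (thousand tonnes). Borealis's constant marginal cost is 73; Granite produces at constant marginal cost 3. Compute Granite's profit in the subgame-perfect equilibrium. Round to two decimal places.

The follower Granite best-responds to any q_B: π_G = (353 - 0.5Q)q_G - 3q_G.
Follower FOC: 350 - (1/2)q_B - q_G = 0, so q_G(q_B) = (350 - (1/2)q_B).
Borealis substitutes q_G(q_B) into its own profit: π_B = q_B(353 - (1/2)q_B - (350 - (1/2)q_B)/2) - 73q_B = (178 - (1/4)q_B)q_B - 73q_B.
The leader's first-order condition 105 - (1/2)q_B = 0 yields q_B = 210.
Then q_G = (350 - (1/2)·210) = 245.
Price P = 353 - (1/2)·455 = 251/2.
Granite's profit: (251/2 - 3)·245 = 30012.5000.

30012.50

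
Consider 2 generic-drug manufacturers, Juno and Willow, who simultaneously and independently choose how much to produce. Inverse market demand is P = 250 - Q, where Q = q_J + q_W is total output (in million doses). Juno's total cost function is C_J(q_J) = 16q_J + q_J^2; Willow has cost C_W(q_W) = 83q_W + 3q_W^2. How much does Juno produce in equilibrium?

55

Juno's profit: π_J = (250 - Q)q_J - (16q_J + q_J²). Setting ∂π_J/∂q_J = 0: 234 - 4q_J - (q_W) = 0.
Willow's first-order condition: 167 - 8q_W - (q_J) = 0.
Best responses: q_J = (234 - q_W)/4, q_W = (167 - q_J)/8.
Solving the pair: q_J = 55, q_W = 14.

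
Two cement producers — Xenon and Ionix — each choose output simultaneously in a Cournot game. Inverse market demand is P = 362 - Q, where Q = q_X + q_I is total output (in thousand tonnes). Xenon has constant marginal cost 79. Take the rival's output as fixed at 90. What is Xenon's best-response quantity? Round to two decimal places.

96.50

With the rival's output fixed at 90, Xenon's profit is π_X = (362 - 90 - q_X)q_X - (79q_X) = (272 - q_X)q_X - (79q_X).
∂π_X/∂q_X = 193 - 2q_X = 0, so q_X = 193/2.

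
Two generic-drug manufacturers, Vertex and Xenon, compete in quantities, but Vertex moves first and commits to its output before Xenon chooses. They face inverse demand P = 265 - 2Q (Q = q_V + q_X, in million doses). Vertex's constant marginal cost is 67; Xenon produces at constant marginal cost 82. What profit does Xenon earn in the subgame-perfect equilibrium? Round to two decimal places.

731.53

The follower Xenon best-responds to any q_V: π_X = (265 - 2Q)q_X - 82q_X.
Follower FOC: 183 - 2q_V - 4q_X = 0, so q_X(q_V) = (183 - 2q_V)/4.
Vertex substitutes q_X(q_V) into its own profit: π_V = q_V(265 - 2q_V - (183 - 2q_V)/2) - 67q_V = (347/2 - q_V)q_V - 67q_V.
Maximising: ∂π_V/∂q_V = 213/2 - 2q_V = 0, giving q_V = 213/4.
Then q_X = (183 - 2·(213/4))/4 = 153/8.
Price P = 265 - 2·(579/8) = 481/4.
Xenon's profit: (481/4 - 82)·(153/8) = 731.5313.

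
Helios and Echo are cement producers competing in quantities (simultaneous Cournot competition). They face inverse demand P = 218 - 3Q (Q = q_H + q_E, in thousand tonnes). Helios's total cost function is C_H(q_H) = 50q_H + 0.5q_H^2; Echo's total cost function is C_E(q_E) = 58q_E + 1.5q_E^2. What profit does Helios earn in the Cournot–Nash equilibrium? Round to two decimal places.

1278.32

Helios's profit: π_H = (218 - 3Q)q_H - (50q_H + (1/2)q_H²). Setting ∂π_H/∂q_H = 0: 168 - 7q_H - 3(q_E) = 0.
Echo's profit: π_E = (218 - 3Q)q_E - (58q_E + (3/2)q_E²). Setting ∂π_E/∂q_E = 0: 160 - 9q_E - 3(q_H) = 0.
So q_H = (168 - 3q_E)/7 and q_E = (160 - 3q_H)/9.
Solving the pair: q_H = 172/9, q_E = 308/27.
Price P = 218 - 3·(824/27) = 1138/9.
Helios's profit: (1138/9)·(172/9) - 50·(172/9) - (1/2)(172/9)² = 1278.3210.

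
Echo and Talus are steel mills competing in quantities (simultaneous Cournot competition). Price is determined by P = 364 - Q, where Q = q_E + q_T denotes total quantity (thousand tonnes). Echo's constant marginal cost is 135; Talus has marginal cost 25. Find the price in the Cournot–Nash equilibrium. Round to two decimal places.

Echo's profit: π_E = (364 - Q)q_E - (135q_E). Setting ∂π_E/∂q_E = 0: 229 - 2q_E - (q_T) = 0.
Talus's first-order condition: 339 - 2q_T - (q_E) = 0.
So q_E = (229 - q_T)/2 and q_T = (339 - q_E)/2.
Substituting one into the other gives q_E = 119/3 and q_T = 449/3.
Total output Q = 568/3, so price P = 364 - 568/3 = 524/3.

174.67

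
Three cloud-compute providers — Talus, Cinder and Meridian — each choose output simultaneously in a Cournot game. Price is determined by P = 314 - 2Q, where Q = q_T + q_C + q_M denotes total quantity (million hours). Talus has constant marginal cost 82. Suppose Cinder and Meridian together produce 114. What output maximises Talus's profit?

1

With rivals' combined output fixed at 114, Talus's profit is π_T = (314 - 2·114 - 2q_T)q_T - (82q_T) = (86 - 2q_T)q_T - (82q_T).
∂π_T/∂q_T = 4 - 4q_T = 0, so q_T = 1.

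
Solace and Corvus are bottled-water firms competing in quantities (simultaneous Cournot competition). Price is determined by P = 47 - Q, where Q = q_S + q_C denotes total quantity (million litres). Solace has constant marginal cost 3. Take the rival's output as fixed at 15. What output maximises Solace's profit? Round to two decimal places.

14.50

With the rival's output fixed at 15, Solace's profit is π_S = (47 - 15 - q_S)q_S - (3q_S) = (32 - q_S)q_S - (3q_S).
∂π_S/∂q_S = 29 - 2q_S = 0, so q_S = 29/2.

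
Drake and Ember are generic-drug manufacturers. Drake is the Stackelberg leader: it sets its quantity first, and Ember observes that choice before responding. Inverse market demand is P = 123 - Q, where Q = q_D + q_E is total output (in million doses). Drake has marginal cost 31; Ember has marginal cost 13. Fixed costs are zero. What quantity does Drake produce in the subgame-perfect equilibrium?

37

Solve by backward induction. Given q_D, the follower Ember maximises π_E = (123 - q_D - q_E)q_E - 13q_E.
Setting the follower's marginal profit to zero, 110 - q_D - 2q_E = 0, i.e. q_E = (110 - q_D)/2.
The leader anticipates this reaction. Substituting into P = 123 - Q gives P = 68 - (1/2)q_D, so π_D = (68 - (1/2)q_D)q_D - 31q_D.
Leader FOC: 37 - q_D = 0, so q_D = 37.
Then q_E = (110 - 37)/2 = 73/2.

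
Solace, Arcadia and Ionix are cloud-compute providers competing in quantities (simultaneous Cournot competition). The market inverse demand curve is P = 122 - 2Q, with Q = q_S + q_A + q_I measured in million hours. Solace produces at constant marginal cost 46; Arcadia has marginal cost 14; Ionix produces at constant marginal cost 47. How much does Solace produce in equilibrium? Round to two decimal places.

5.63

Solace's profit: π_S = (122 - 2Q)q_S - (46q_S). Setting ∂π_S/∂q_S = 0: 76 - 4q_S - 2(q_A + q_I) = 0.
Arcadia's first-order condition: 108 - 4q_A - 2(q_S + q_I) = 0.
Ionix's first-order condition: 75 - 4q_I - 2(q_S + q_A) = 0.
Summing all 3 equations gives 259 − 8Q = 0, hence Q = 259/8.
Back-substituting: q_S = (76 − 259/4)/2 = 45/8, q_A = (108 − 259/4)/2 = 173/8, q_I = (75 − 259/4)/2 = 41/8.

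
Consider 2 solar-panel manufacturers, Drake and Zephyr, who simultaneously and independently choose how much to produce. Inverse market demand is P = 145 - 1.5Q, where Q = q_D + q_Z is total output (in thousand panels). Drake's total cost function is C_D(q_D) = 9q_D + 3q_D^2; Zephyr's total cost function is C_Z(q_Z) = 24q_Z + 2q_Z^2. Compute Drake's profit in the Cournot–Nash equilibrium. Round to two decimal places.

Drake's profit: π_D = (145 - 1.5Q)q_D - (9q_D + 3q_D²). Setting ∂π_D/∂q_D = 0: 136 - 9q_D - (3/2)(q_Z) = 0.
Zephyr's first-order condition: 121 - 7q_Z - (3/2)(q_D) = 0.
So q_D = (136 - (3/2)q_Z)/9 and q_Z = (121 - (3/2)q_D)/7.
Substituting one into the other gives q_D = 12.6831 and q_Z = 1180/81.
Price P = 145 - (3/2)·27.2510 = 104.1235.
Drake's profit: 104.1235·12.6831 - 9·12.6831 - 3·12.6831² = 723.8778.

723.88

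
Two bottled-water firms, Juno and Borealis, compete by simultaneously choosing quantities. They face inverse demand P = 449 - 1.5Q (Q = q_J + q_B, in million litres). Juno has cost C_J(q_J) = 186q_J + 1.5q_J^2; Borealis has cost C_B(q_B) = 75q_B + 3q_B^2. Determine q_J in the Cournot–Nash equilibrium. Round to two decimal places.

34.90

Juno's profit: π_J = (449 - 1.5Q)q_J - (186q_J + (3/2)q_J²). Setting ∂π_J/∂q_J = 0: 263 - 6q_J - (3/2)(q_B) = 0.
Borealis's first-order condition: 374 - 9q_B - (3/2)(q_J) = 0.
Rearranging gives the reaction functions q_J = (263 - (3/2)q_B)/6 and q_B = (374 - (3/2)q_J)/9.
Substituting one into the other gives q_J = 34.8986 and q_B = 822/23.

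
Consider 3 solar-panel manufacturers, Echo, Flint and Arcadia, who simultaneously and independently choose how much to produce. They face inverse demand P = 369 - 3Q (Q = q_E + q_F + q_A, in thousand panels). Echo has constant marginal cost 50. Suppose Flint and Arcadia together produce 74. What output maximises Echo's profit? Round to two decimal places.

With rivals' combined output fixed at 74, Echo's profit is π_E = (369 - 3·74 - 3q_E)q_E - (50q_E) = (147 - 3q_E)q_E - (50q_E).
∂π_E/∂q_E = 97 - 6q_E = 0, so q_E = 97/6.

16.17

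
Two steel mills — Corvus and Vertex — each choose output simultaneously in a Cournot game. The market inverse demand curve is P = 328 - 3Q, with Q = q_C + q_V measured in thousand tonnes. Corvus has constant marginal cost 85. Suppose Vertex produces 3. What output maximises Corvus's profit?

39

With the rival's output fixed at 3, Corvus's profit is π_C = (328 - 3·3 - 3q_C)q_C - (85q_C) = (319 - 3q_C)q_C - (85q_C).
∂π_C/∂q_C = 234 - 6q_C = 0, so q_C = 39.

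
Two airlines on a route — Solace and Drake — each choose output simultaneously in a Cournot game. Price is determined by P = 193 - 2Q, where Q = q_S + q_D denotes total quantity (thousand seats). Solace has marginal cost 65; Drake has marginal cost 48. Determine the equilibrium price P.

102

Solace's profit: π_S = (193 - 2Q)q_S - (65q_S). Setting ∂π_S/∂q_S = 0: 128 - 4q_S - 2(q_D) = 0.
Drake's profit: π_D = (193 - 2Q)q_D - (48q_D). Setting ∂π_D/∂q_D = 0: 145 - 4q_D - 2(q_S) = 0.
Rearranging gives the reaction functions q_S = (128 - 2q_D)/4 and q_D = (145 - 2q_S)/4.
Solving the pair: q_S = 37/2, q_D = 27.
Total output Q = 91/2, so price P = 193 - 2·(91/2) = 102.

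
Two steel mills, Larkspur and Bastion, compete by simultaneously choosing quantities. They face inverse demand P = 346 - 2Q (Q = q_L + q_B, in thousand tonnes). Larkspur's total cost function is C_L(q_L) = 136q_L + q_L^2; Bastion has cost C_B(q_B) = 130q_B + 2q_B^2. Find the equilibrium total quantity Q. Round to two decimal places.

Larkspur's profit: π_L = (346 - 2Q)q_L - (136q_L + q_L²). Setting ∂π_L/∂q_L = 0: 210 - 6q_L - 2(q_B) = 0.
Bastion's first-order condition: 216 - 8q_B - 2(q_L) = 0.
Rearranging gives the reaction functions q_L = (210 - 2q_B)/6 and q_B = (216 - 2q_L)/8.
Solving the pair: q_L = 312/11, q_B = 219/11.
Total output Q = 312/11 + 219/11 = 531/11.

48.27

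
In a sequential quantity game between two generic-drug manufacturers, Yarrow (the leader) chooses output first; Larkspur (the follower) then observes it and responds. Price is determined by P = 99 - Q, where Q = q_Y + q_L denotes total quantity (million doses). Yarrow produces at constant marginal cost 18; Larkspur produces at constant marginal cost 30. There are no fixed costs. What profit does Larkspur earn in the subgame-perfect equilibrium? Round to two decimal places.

126.56

The follower Larkspur best-responds to any q_Y: π_L = (99 - Q)q_L - 30q_L.
Follower FOC: 69 - q_Y - 2q_L = 0, so q_L(q_Y) = (69 - q_Y)/2.
Yarrow substitutes q_L(q_Y) into its own profit: π_Y = q_Y(99 - q_Y - (69 - q_Y)/2) - 18q_Y = (129/2 - (1/2)q_Y)q_Y - 18q_Y.
Maximising: ∂π_Y/∂q_Y = 93/2 - q_Y = 0, giving q_Y = 93/2.
Then q_L = (69 - 93/2)/2 = 45/4.
Price P = 99 - 231/4 = 165/4.
Larkspur's profit: (165/4 - 30)·(45/4) = 126.5625.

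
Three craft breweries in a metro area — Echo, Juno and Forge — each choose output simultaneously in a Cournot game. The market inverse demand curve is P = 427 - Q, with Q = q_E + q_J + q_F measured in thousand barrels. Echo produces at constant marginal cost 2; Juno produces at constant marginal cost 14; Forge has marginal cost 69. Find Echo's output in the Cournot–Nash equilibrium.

126

Echo's profit: π_E = (427 - Q)q_E - (2q_E). Setting ∂π_E/∂q_E = 0: 425 - 2q_E - (q_J + q_F) = 0.
Juno's profit: π_J = (427 - Q)q_J - (14q_J). Setting ∂π_J/∂q_J = 0: 413 - 2q_J - (q_E + q_F) = 0.
Forge's profit: π_F = (427 - Q)q_F - (69q_F). Setting ∂π_F/∂q_F = 0: 358 - 2q_F - (q_E + q_J) = 0.
Adding the 3 first-order conditions: 1196 − 4Q = 0, so Q = 299.
Back-substituting: q_E = (425 − 299) = 126, q_J = (413 − 299) = 114, q_F = (358 − 299) = 59.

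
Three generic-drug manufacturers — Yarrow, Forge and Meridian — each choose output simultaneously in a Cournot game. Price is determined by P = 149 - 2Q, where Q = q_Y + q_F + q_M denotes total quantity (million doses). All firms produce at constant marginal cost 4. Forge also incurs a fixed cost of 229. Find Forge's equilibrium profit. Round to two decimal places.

A representative firm's profit is π_i = q_i(149 - 2Q) - 4q_i.
Setting ∂π_i/∂q_i = 0 with rivals' quantities fixed: 145 - 4q_i - 2·Σ_{j≠i} q_j = 0.
With identical firms every q_j equals q_i, so Σ_{j≠i} q_j = 2q_i and 145 = 8q_i, giving q_i = 145/8.
Price P = 149 - 2·(435/8) = 161/4.
Forge's profit: (161/4 - 4)·(145/8) - 229 = 428.0313.

428.03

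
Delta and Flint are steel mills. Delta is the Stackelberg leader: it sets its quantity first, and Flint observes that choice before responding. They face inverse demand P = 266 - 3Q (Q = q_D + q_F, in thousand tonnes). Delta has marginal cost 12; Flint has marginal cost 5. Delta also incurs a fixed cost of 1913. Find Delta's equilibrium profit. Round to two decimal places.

629.04

The follower Flint best-responds to any q_D: π_F = (266 - 3Q)q_F - 5q_F.
Follower FOC: 261 - 3q_D - 6q_F = 0, so q_F(q_D) = (261 - 3q_D)/6.
The leader anticipates this reaction. Substituting into P = 266 - 3Q gives P = 271/2 - (3/2)q_D, so π_D = (271/2 - (3/2)q_D)q_D - 12q_D.
Maximising: ∂π_D/∂q_D = 247/2 - 3q_D = 0, giving q_D = 247/6.
Then q_F = (261 - 3·(247/6))/6 = 275/12.
Price P = 266 - 3·(769/12) = 295/4.
Delta's profit: (295/4 - 12)·(247/6) - 1913 = 629.0417.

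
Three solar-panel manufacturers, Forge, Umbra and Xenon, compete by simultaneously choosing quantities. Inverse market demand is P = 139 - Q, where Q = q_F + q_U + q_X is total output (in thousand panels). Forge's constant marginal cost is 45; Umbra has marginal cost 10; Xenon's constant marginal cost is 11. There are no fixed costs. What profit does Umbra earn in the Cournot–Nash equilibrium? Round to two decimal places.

Forge's profit: π_F = (139 - Q)q_F - (45q_F). Setting ∂π_F/∂q_F = 0: 94 - 2q_F - (q_U + q_X) = 0.
Umbra's profit: π_U = (139 - Q)q_U - (10q_U). Setting ∂π_U/∂q_U = 0: 129 - 2q_U - (q_F + q_X) = 0.
Xenon's first-order condition: 128 - 2q_X - (q_F + q_U) = 0.
Summing all 3 equations gives 351 − 4Q = 0, hence Q = 351/4.
Back-substituting: q_F = (94 − 351/4) = 25/4, q_U = (129 − 351/4) = 165/4, q_X = (128 − 351/4) = 161/4.
Price P = 139 - 351/4 = 205/4.
Umbra's profit: (205/4 - 10)·(165/4) = 1701.5625.

1701.56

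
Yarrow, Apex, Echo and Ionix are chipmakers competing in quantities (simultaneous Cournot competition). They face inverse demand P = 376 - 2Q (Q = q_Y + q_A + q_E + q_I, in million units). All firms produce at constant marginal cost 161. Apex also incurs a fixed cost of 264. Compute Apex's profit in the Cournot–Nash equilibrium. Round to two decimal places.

Each firm earns π_i = (376 - 2Q)q_i - 161q_i.
Setting ∂π_i/∂q_i = 0 with rivals' quantities fixed: 215 - 4q_i - 2·Σ_{j≠i} q_j = 0.
By symmetry each firm produces the same amount; substituting Σ_{j≠i} q_j = 3q_i yields q_i = 215/10 = 43/2.
Price P = 376 - 2·86 = 204.
Apex's profit: (204 - 161)·(43/2) - 264 = 1321/2.

660.50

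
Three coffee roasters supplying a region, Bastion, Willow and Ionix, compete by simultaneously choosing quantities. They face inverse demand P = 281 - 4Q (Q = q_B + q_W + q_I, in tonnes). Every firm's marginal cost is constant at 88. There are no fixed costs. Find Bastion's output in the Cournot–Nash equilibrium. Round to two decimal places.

12.06

A representative firm's profit is π_i = q_i(281 - 4Q) - 88q_i.
Setting ∂π_i/∂q_i = 0 with rivals' quantities fixed: 193 - 8q_i - 4·Σ_{j≠i} q_j = 0.
By symmetry each firm produces the same amount; substituting Σ_{j≠i} q_j = 2q_i yields q_i = 193/16.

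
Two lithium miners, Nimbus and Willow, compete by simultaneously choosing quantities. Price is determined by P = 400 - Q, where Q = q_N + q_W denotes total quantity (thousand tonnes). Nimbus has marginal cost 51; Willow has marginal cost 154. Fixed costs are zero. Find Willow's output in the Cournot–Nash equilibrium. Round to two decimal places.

47.67

Nimbus's profit: π_N = (400 - Q)q_N - (51q_N). Setting ∂π_N/∂q_N = 0: 349 - 2q_N - (q_W) = 0.
Willow's profit: π_W = (400 - Q)q_W - (154q_W). Setting ∂π_W/∂q_W = 0: 246 - 2q_W - (q_N) = 0.
So q_N = (349 - q_W)/2 and q_W = (246 - q_N)/2.
Solving the pair: q_N = 452/3, q_W = 143/3.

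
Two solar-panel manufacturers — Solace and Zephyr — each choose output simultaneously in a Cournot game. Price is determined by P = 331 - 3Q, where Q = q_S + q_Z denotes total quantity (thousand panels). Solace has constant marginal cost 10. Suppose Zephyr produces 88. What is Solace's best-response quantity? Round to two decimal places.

9.50

With the rival's output fixed at 88, Solace's profit is π_S = (331 - 3·88 - 3q_S)q_S - (10q_S) = (67 - 3q_S)q_S - (10q_S).
∂π_S/∂q_S = 57 - 6q_S = 0, so q_S = 19/2.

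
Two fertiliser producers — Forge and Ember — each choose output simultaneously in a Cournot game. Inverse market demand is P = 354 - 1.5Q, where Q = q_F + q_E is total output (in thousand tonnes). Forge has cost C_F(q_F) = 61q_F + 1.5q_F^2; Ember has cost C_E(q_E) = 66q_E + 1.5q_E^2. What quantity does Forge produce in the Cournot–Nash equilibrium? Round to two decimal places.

Forge's profit: π_F = (354 - 1.5Q)q_F - (61q_F + (3/2)q_F²). Setting ∂π_F/∂q_F = 0: 293 - 6q_F - (3/2)(q_E) = 0.
Ember's profit: π_E = (354 - 1.5Q)q_E - (66q_E + (3/2)q_E²). Setting ∂π_E/∂q_E = 0: 288 - 6q_E - (3/2)(q_F) = 0.
Best responses: q_F = (293 - (3/2)q_E)/6, q_E = (288 - (3/2)q_F)/6.
Substituting one into the other gives q_F = 1768/45 and q_E = 1718/45.

39.29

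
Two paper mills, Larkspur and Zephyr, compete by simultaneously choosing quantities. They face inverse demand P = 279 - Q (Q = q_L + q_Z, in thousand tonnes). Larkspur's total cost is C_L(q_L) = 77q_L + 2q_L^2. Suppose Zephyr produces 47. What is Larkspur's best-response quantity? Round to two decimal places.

With the rival's output fixed at 47, Larkspur's profit is π_L = (279 - 47 - q_L)q_L - (77q_L + 2q_L²) = (232 - q_L)q_L - (77q_L + 2q_L²).
∂π_L/∂q_L = 155 - 6q_L = 0, so q_L = 155/6.

25.83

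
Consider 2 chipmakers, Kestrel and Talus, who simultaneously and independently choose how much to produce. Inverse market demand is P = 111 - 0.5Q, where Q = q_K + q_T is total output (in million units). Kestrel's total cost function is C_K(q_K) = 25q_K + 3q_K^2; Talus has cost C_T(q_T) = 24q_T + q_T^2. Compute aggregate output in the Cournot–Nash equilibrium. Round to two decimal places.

37.61

Kestrel's profit: π_K = (111 - 0.5Q)q_K - (25q_K + 3q_K²). Setting ∂π_K/∂q_K = 0: 86 - 7q_K - (1/2)(q_T) = 0.
Talus's profit: π_T = (111 - 0.5Q)q_T - (24q_T + q_T²). Setting ∂π_T/∂q_T = 0: 87 - 3q_T - (1/2)(q_K) = 0.
Best responses: q_K = (86 - (1/2)q_T)/7, q_T = (87 - (1/2)q_K)/3.
Substituting one into the other gives q_K = 858/83 and q_T = 27.2771.
Total output Q = 858/83 + 27.2771 = 37.6145.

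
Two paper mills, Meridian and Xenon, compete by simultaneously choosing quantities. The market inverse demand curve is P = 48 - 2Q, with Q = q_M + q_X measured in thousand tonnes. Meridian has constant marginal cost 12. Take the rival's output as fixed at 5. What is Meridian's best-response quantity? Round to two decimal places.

With the rival's output fixed at 5, Meridian's profit is π_M = (48 - 2·5 - 2q_M)q_M - (12q_M) = (38 - 2q_M)q_M - (12q_M).
∂π_M/∂q_M = 26 - 4q_M = 0, so q_M = 13/2.

6.50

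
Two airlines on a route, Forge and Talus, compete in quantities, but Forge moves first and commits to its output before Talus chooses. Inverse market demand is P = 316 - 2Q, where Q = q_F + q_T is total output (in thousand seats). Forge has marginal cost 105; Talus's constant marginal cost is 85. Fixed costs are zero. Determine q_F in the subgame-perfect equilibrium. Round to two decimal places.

47.75

The follower Talus best-responds to any q_F: π_T = (316 - 2Q)q_T - 85q_T.
Follower FOC: 231 - 2q_F - 4q_T = 0, so q_T(q_F) = (231 - 2q_F)/4.
Forge substitutes q_T(q_F) into its own profit: π_F = q_F(316 - 2q_F - (231 - 2q_F)/2) - 105q_F = (401/2 - q_F)q_F - 105q_F.
The leader's first-order condition 191/2 - 2q_F = 0 yields q_F = 191/4.
Then q_T = (231 - 2·(191/4))/4 = 271/8.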